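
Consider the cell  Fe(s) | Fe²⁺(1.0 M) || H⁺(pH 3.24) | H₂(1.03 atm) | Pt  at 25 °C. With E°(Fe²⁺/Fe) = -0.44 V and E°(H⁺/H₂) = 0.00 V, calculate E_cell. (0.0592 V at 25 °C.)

The hydrogen couple is the cathode, so E°_cell = 0.44 V; n = 2.
[H⁺] = 10^(−3.24) = 5.8 × 10^-4 M, and Q = [Fe²⁺]·P(H₂) / [H⁺]^2 = 3.11 × 10^6.
E = E° − (0.0592/2) log Q = 0.44 − (0.0592/2)(6.493) = 0.248 V.

0.25 V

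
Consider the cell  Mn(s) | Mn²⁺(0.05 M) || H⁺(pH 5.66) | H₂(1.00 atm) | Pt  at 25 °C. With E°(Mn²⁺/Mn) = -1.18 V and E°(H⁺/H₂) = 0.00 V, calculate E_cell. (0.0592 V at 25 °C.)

The hydrogen couple is the cathode, so E°_cell = 1.18 V; n = 2.
[H⁺] = 10^(−5.66) = 2.2 × 10^-6 M, and Q = [Mn²⁺]·P(H₂) / [H⁺]^2 = 1.04 × 10^10.
E = E° − (0.0592/2) log Q = 1.18 − (0.0592/2)(10.019) = 0.883 V.

0.88 V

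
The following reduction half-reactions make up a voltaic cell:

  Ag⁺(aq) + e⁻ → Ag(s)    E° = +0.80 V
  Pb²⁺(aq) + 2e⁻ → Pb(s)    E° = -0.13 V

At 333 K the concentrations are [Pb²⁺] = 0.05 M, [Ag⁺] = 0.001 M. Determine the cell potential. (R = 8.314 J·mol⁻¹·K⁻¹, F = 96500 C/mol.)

The Ag⁺/Ag couple has the higher reduction potential and acts as the cathode, so E°_cell = +0.80 − (-0.13) = 0.93 V.
Balancing electrons gives n = 2; the reaction quotient is Q = [Pb²⁺]/[Ag⁺]^2 = 5 × 10^4.
E = E° − (RT/nF) ln Q = 0.93 − (8.314×333)/(2×96500) × (10.820) = 0.930 − 0.155 = 0.775 V.

0.775 V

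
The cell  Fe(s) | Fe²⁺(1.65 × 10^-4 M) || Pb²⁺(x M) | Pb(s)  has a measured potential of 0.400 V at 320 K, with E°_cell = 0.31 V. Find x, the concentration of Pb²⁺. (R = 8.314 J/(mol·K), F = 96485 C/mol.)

0.11 M

From the Nernst equation, ln Q = nF(E° − E)/RT = 2×96485×(0.31 − 0.400)/(8.314×320) = -6.528, so Q = 0.00146.
With Q = [Fe²⁺]/[Pb²⁺] and the known concentrations, [Pb²⁺] in the denominator gives [Pb²⁺] = 0.11 M.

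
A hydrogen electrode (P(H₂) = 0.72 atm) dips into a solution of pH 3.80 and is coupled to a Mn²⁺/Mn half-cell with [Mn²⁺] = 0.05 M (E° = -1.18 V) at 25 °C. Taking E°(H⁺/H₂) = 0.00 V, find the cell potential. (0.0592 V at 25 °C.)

1.00 V

The hydrogen couple is the cathode, so E°_cell = 1.18 V; n = 2.
[H⁺] = 10^(−3.80) = 1.6 × 10^-4 M, and Q = [Mn²⁺]·P(H₂) / [H⁺]^2 = 1.43 × 10^6.
E = E° − (0.0592/2) log Q = 1.18 − (0.0592/2)(6.156) = 0.998 V.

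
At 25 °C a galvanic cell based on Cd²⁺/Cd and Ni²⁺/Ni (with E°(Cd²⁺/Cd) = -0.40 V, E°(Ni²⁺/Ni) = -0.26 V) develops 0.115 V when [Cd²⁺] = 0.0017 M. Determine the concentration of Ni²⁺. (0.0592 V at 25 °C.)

2.4 × 10^-4 M

From the Nernst equation, log Q = n(E° − E)/0.0592 = 2(0.14 − 0.115)/0.0592 = 0.845, so Q = 6.99.
With Q = [Cd²⁺]/[Ni²⁺] and the known concentrations, [Ni²⁺] in the denominator gives [Ni²⁺] = 2.4 × 10^-4 M.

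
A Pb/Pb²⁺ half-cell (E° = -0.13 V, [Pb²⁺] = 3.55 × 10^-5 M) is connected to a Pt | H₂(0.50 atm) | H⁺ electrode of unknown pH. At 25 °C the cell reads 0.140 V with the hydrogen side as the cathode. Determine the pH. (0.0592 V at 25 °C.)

E°_cell = 0.13 V and n = 2.
log Q = n(E° − E)/0.0592 = 2×(0.13 − 0.140)/0.0592 = -0.338.
With Q = [Pb²⁺]·P(H₂) / [H⁺]^2, solving for [H⁺] gives log[H⁺] = -2.206, so pH = 2.21.

pH = 2.21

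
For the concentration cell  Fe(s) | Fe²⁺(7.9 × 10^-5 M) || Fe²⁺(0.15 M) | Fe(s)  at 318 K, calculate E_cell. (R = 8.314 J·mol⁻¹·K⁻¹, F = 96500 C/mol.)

Both half-cells are Fe²⁺/Fe, so E°_cell = 0. The concentrated side is the cathode; the cell reaction moves Fe²⁺ from high to low concentration with n = 2.
Q = [Fe²⁺]_dilute/[Fe²⁺]_conc = 7.9 × 10^-5/0.15 = 5.27 × 10^-4.
E = 0 − (RT/nF) ln Q = −((8.314×318)/(2×96500))(-7.549) = 0.1034 V.

0.10 V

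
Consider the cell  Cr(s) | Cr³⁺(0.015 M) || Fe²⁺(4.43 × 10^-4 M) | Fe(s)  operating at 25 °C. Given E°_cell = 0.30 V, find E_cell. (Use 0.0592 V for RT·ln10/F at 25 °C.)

0.237 V

Balancing electrons gives n = 6; the reaction quotient is Q = [Cr³⁺]^2/[Fe²⁺]^3 = 2.59 × 10^6.
At 25 °C, E = E° − (0.0592/n) log Q = 0.30 − (0.0592/6)(6.413) = 0.300 − 0.063 = 0.237 V.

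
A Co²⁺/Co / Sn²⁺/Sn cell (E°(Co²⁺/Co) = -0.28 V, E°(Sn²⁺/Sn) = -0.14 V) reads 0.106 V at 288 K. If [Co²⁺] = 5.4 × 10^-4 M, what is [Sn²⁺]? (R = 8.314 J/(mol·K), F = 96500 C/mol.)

From the Nernst equation, ln Q = nF(E° − E)/RT = 2×96500×(0.14 − 0.106)/(8.314×288) = 2.741, so Q = 15.5.
With Q = [Co²⁺]/[Sn²⁺] and the known concentrations, [Sn²⁺] in the denominator gives [Sn²⁺] = 3.5 × 10^-5 M.

3.5 × 10^-5 M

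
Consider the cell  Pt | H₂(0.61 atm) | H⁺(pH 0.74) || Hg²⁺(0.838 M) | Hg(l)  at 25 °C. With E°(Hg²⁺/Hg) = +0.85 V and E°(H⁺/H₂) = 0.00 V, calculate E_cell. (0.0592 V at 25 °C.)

0.89 V

The Hg²⁺/Hg couple is the cathode, so E°_cell = 0.85 V; n = 2.
[H⁺] = 10^(−0.74) = 0.18 M, and Q = [H⁺]^2 / ([Hg²⁺]·P(H₂)) = 0.0648.
E = E° − (0.0592/2) log Q = 0.85 − (0.0592/2)(-1.189) = 0.885 V.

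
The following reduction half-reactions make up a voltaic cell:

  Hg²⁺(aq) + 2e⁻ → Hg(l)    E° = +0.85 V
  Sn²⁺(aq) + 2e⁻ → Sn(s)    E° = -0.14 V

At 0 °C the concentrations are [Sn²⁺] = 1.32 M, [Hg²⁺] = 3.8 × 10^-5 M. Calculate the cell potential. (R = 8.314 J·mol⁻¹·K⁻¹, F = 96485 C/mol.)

The Hg²⁺/Hg couple has the higher reduction potential and acts as the cathode, so E°_cell = +0.85 − (-0.14) = 0.99 V.
Balancing electrons gives n = 2; the reaction quotient is Q = [Sn²⁺]/[Hg²⁺] = 3.47 × 10^4.
E = E° − (RT/nF) ln Q = 0.99 − (8.314×273)/(2×96485) × (10.456) = 0.990 − 0.123 = 0.867 V.

0.867 V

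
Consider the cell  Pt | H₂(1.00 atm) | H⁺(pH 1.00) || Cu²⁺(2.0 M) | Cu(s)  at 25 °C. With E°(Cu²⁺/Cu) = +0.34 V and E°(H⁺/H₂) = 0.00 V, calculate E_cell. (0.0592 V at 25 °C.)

0.41 V

The Cu²⁺/Cu couple is the cathode, so E°_cell = 0.34 V; n = 2.
[H⁺] = 10^(−1.00) = 0.10 M, and Q = [H⁺]^2 / ([Cu²⁺]·P(H₂)) = 0.00500.
E = E° − (0.0592/2) log Q = 0.34 − (0.0592/2)(-2.301) = 0.408 V.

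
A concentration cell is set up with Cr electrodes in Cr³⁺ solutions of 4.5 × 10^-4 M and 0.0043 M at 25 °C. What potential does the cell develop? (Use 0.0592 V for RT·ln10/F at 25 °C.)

0.019 V

Both half-cells are Cr³⁺/Cr, so E°_cell = 0. The concentrated side is the cathode; the cell reaction moves Cr³⁺ from high to low concentration with n = 3.
Q = [Cr³⁺]_dilute/[Cr³⁺]_conc = 4.5 × 10^-4/0.0043 = 0.105.
E = 0 − (0.0592/3) log Q = −(0.0592/3)(-0.980) = 0.0193 V.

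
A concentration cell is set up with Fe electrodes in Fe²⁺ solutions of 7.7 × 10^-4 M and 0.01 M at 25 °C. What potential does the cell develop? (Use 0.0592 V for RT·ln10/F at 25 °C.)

0.033 V

Both half-cells are Fe²⁺/Fe, so E°_cell = 0. The concentrated side is the cathode; the cell reaction moves Fe²⁺ from high to low concentration with n = 2.
Q = [Fe²⁺]_dilute/[Fe²⁺]_conc = 7.7 × 10^-4/0.01 = 0.0770.
E = 0 − (0.0592/2) log Q = −(0.0592/2)(-1.114) = 0.0330 V.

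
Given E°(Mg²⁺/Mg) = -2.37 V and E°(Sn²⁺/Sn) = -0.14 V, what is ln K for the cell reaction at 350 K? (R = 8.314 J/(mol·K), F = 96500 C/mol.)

E°_cell = -0.14 − (-2.37) = 2.23 V, with n = 2 electrons transferred.
At equilibrium E = 0, so the Nernst equation gives ln K = nFE°/RT = (2)(96500)(2.23)/((8.314)(350)) = 147.91.

ln K = 147.9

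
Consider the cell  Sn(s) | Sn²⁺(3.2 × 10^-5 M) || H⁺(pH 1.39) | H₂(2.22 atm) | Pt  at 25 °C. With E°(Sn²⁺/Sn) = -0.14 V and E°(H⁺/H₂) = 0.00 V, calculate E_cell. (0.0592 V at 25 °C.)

The hydrogen couple is the cathode, so E°_cell = 0.14 V; n = 2.
[H⁺] = 10^(−1.39) = 0.041 M, and Q = [Sn²⁺]·P(H₂) / [H⁺]^2 = 0.0428.
E = E° − (0.0592/2) log Q = 0.14 − (0.0592/2)(-1.368) = 0.180 V.

0.18 V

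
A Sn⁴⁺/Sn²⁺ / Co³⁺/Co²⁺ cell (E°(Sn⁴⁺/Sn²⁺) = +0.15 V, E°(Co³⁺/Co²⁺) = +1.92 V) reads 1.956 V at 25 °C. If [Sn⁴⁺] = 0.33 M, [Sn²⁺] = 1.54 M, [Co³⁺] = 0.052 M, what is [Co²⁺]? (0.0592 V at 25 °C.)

8.1 × 10^-5 M

From the Nernst equation, log Q = n(E° − E)/0.0592 = 2(1.77 − 1.956)/0.0592 = -6.284, so Q = 5.2 × 10^-7.
With Q = [Sn⁴⁺]·[Co²⁺]^2/([Sn²⁺]·[Co³⁺]^2) and the known concentrations, [Co²⁺]^2 in the numerator gives [Co²⁺] = 8.1 × 10^-5 M.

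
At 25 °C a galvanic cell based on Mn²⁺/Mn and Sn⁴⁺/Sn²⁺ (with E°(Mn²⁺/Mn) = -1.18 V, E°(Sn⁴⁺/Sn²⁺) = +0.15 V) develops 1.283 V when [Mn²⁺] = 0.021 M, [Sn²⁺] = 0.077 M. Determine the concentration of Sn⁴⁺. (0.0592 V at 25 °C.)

From the Nernst equation, log Q = n(E° − E)/0.0592 = 2(1.33 − 1.283)/0.0592 = 1.588, so Q = 38.7.
With Q = [Mn²⁺]·[Sn²⁺]/[Sn⁴⁺] and the known concentrations, [Sn⁴⁺] in the denominator gives [Sn⁴⁺] = 4.2 × 10^-5 M.

4.2 × 10^-5 M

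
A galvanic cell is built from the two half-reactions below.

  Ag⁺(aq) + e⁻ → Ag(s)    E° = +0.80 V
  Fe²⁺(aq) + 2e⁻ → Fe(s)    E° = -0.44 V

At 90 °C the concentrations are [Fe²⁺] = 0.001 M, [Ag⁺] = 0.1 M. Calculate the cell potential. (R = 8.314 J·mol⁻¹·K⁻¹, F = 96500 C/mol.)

1.28 V

The Ag⁺/Ag couple has the higher reduction potential and acts as the cathode, so E°_cell = +0.80 − (-0.44) = 1.24 V.
Balancing electrons gives n = 2; the reaction quotient is Q = [Fe²⁺]/[Ag⁺]^2 = 0.100.
E = E° − (RT/nF) ln Q = 1.24 − (8.314×363)/(2×96500) × (-2.303) = 1.240 + 0.036 = 1.276 V.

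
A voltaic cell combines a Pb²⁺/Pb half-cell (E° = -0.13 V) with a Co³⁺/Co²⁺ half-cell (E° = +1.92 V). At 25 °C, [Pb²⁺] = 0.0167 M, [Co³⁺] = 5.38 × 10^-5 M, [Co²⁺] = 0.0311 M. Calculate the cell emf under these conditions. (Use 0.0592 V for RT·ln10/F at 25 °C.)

1.94 V

The Co³⁺/Co²⁺ couple has the higher reduction potential and acts as the cathode, so E°_cell = +1.92 − (-0.13) = 2.05 V.
Balancing electrons gives n = 2; the reaction quotient is Q = [Pb²⁺]·[Co²⁺]^2/[Co³⁺]^2 = 5580.
At 25 °C, E = E° − (0.0592/n) log Q = 2.05 − (0.0592/2)(3.747) = 2.050 − 0.111 = 1.939 V.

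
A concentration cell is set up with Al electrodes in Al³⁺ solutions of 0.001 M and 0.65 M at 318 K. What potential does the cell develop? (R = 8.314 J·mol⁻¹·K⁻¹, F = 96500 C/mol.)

0.059 V

Both half-cells are Al³⁺/Al, so E°_cell = 0. The concentrated side is the cathode; the cell reaction moves Al³⁺ from high to low concentration with n = 3.
Q = [Al³⁺]_dilute/[Al³⁺]_conc = 0.001/0.65 = 0.00154.
E = 0 − (RT/nF) ln Q = −((8.314×318)/(3×96500))(-6.477) = 0.0592 V.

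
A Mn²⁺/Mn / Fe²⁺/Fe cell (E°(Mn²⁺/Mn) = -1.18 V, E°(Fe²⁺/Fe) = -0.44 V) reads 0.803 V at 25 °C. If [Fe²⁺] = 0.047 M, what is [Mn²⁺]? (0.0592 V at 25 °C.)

From the Nernst equation, log Q = n(E° − E)/0.0592 = 2(0.74 − 0.803)/0.0592 = -2.128, so Q = 0.00744.
With Q = [Mn²⁺]/[Fe²⁺] and the known concentrations, [Mn²⁺] in the numerator gives [Mn²⁺] = 3.5 × 10^-4 M.

3.5 × 10^-4 M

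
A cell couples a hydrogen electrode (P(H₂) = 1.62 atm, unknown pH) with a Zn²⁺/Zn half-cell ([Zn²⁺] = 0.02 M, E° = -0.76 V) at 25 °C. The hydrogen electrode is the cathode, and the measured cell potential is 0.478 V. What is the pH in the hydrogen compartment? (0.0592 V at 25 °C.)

E°_cell = 0.76 V and n = 2.
log Q = n(E° − E)/0.0592 = 2×(0.76 − 0.478)/0.0592 = 9.527.
With Q = [Zn²⁺]·P(H₂) / [H⁺]^2, solving for [H⁺] gives log[H⁺] = -5.508, so pH = 5.51.

pH = 5.51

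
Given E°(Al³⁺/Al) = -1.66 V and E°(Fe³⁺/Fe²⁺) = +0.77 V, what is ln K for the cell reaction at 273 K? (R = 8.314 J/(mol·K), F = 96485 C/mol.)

E°_cell = +0.77 − (-1.66) = 2.43 V, with n = 3 electrons transferred.
At equilibrium E = 0, so the Nernst equation gives ln K = nFE°/RT = (3)(96485)(2.43)/((8.314)(273)) = 309.90.

ln K = 309.9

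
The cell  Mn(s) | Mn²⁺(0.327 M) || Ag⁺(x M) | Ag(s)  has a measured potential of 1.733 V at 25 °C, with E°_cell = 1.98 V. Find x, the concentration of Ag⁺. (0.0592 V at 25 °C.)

From the Nernst equation, log Q = n(E° − E)/0.0592 = 2(1.98 − 1.733)/0.0592 = 8.345, so Q = 2.21 × 10^8.
With Q = [Mn²⁺]/[Ag⁺]^2 and the known concentrations, [Ag⁺]^2 in the denominator gives [Ag⁺] = 3.8 × 10^-5 M.

3.8 × 10^-5 M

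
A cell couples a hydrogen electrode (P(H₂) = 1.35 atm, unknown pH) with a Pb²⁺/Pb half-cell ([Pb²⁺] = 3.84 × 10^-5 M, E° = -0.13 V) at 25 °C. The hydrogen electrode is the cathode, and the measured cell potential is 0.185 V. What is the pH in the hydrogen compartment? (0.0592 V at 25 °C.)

pH = 1.21

E°_cell = 0.13 V and n = 2.
log Q = n(E° − E)/0.0592 = 2×(0.13 − 0.185)/0.0592 = -1.858.
With Q = [Pb²⁺]·P(H₂) / [H⁺]^2, solving for [H⁺] gives log[H⁺] = -1.214, so pH = 1.21.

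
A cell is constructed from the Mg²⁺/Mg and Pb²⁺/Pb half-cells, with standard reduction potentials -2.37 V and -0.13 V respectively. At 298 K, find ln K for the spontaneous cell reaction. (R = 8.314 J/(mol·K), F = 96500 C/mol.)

ln K = 174.5

E°_cell = -0.13 − (-2.37) = 2.24 V, with n = 2 electrons transferred.
At equilibrium E = 0, so the Nernst equation gives ln K = nFE°/RT = (2)(96500)(2.24)/((8.314)(298)) = 174.49.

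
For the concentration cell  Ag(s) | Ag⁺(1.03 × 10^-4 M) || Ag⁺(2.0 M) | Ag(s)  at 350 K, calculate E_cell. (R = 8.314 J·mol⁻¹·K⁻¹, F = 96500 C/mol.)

Both half-cells are Ag⁺/Ag, so E°_cell = 0. The concentrated side is the cathode; the cell reaction moves Ag⁺ from high to low concentration with n = 1.
Q = [Ag⁺]_dilute/[Ag⁺]_conc = 1.03 × 10^-4/2.0 = 5.15 × 10^-5.
E = 0 − (RT/nF) ln Q = −((8.314×350)/(1×96500))(-9.874) = 0.2977 V.

0.30 V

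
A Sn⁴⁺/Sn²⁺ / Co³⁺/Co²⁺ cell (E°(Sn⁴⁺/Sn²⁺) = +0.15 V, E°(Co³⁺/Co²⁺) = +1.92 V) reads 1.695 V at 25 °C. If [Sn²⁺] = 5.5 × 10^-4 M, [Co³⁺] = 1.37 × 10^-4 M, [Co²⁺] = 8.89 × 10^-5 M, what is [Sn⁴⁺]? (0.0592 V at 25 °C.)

From the Nernst equation, log Q = n(E° − E)/0.0592 = 2(1.77 − 1.695)/0.0592 = 2.534, so Q = 342.
With Q = [Sn⁴⁺]·[Co²⁺]^2/([Sn²⁺]·[Co³⁺]^2) and the known concentrations, [Sn⁴⁺] in the numerator gives [Sn⁴⁺] = 0.45 M.

0.45 M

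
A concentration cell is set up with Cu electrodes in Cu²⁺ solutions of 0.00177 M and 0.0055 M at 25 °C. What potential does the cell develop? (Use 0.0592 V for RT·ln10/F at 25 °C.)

0.015 V

Both half-cells are Cu²⁺/Cu, so E°_cell = 0. The concentrated side is the cathode; the cell reaction moves Cu²⁺ from high to low concentration with n = 2.
Q = [Cu²⁺]_dilute/[Cu²⁺]_conc = 0.00177/0.0055 = 0.322.
E = 0 − (0.0592/2) log Q = −(0.0592/2)(-0.492) = 0.0146 V.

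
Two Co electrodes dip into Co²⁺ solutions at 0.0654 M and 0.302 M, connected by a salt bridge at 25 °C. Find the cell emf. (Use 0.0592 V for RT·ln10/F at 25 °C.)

0.020 V

Both half-cells are Co²⁺/Co, so E°_cell = 0. The concentrated side is the cathode; the cell reaction moves Co²⁺ from high to low concentration with n = 2.
Q = [Co²⁺]_dilute/[Co²⁺]_conc = 0.0654/0.302 = 0.217.
E = 0 − (0.0592/2) log Q = −(0.0592/2)(-0.664) = 0.0197 V.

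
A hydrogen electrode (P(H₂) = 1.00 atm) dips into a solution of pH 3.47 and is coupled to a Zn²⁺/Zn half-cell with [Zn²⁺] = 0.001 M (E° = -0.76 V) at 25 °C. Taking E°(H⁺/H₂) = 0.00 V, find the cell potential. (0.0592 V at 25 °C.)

0.64 V

The hydrogen couple is the cathode, so E°_cell = 0.76 V; n = 2.
[H⁺] = 10^(−3.47) = 3.4 × 10^-4 M, and Q = [Zn²⁺]·P(H₂) / [H⁺]^2 = 8710.
E = E° − (0.0592/2) log Q = 0.76 − (0.0592/2)(3.940) = 0.643 V.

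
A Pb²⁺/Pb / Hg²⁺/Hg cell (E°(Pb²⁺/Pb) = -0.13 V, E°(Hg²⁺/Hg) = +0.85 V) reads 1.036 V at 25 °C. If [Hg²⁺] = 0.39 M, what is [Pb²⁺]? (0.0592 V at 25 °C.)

0.005 M

From the Nernst equation, log Q = n(E° − E)/0.0592 = 2(0.98 − 1.036)/0.0592 = -1.892, so Q = 0.0128.
With Q = [Pb²⁺]/[Hg²⁺] and the known concentrations, [Pb²⁺] in the numerator gives [Pb²⁺] = 0.005 M.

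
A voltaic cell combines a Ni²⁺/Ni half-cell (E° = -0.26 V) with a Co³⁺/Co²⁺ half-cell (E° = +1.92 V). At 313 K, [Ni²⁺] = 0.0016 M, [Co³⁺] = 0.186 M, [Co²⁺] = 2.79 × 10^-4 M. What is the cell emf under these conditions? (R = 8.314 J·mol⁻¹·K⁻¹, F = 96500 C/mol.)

The Co³⁺/Co²⁺ couple has the higher reduction potential and acts as the cathode, so E°_cell = +1.92 − (-0.26) = 2.18 V.
Balancing electrons gives n = 2; the reaction quotient is Q = [Ni²⁺]·[Co²⁺]^2/[Co³⁺]^2 = 3.6 × 10^-9.
E = E° − (RT/nF) ln Q = 2.18 − (8.314×313)/(2×96500) × (-19.442) = 2.180 + 0.262 = 2.442 V.

2.44 V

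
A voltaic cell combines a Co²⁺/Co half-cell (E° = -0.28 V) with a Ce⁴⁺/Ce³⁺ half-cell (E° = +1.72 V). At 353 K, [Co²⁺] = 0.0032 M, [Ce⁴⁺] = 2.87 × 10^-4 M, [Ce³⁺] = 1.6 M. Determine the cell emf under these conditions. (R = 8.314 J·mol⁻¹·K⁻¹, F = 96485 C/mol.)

1.82 V

The Ce⁴⁺/Ce³⁺ couple has the higher reduction potential and acts as the cathode, so E°_cell = +1.72 − (-0.28) = 2.00 V.
Balancing electrons gives n = 2; the reaction quotient is Q = [Co²⁺]·[Ce³⁺]^2/[Ce⁴⁺]^2 = 9.95 × 10^4.
E = E° − (RT/nF) ln Q = 2.00 − (8.314×353)/(2×96485) × (11.507) = 2.000 − 0.175 = 1.825 V.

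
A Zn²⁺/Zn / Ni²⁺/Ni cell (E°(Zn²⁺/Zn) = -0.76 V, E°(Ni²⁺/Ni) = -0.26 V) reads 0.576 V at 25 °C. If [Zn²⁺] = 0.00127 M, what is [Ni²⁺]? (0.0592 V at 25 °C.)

From the Nernst equation, log Q = n(E° − E)/0.0592 = 2(0.50 − 0.576)/0.0592 = -2.568, so Q = 0.00271.
With Q = [Zn²⁺]/[Ni²⁺] and the known concentrations, [Ni²⁺] in the denominator gives [Ni²⁺] = 0.47 M.

0.47 M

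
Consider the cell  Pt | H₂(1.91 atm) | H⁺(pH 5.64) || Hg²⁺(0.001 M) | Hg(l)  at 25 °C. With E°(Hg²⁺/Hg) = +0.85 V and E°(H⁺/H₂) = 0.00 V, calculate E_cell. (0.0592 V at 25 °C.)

1.10 V

The Hg²⁺/Hg couple is the cathode, so E°_cell = 0.85 V; n = 2.
[H⁺] = 10^(−5.64) = 2.3 × 10^-6 M, and Q = [H⁺]^2 / ([Hg²⁺]·P(H₂)) = 2.75 × 10^-9.
E = E° − (0.0592/2) log Q = 0.85 − (0.0592/2)(-8.561) = 1.103 V.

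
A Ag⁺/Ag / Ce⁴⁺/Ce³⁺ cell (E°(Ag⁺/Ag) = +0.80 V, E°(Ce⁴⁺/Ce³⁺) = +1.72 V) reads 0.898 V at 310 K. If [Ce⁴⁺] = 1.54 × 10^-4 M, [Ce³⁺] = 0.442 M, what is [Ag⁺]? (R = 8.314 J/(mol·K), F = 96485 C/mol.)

7.9 × 10^-4 M

From the Nernst equation, ln Q = nF(E° − E)/RT = 1×96485×(0.92 − 0.898)/(8.314×310) = 0.824, so Q = 2.28.
With Q = [Ag⁺]·[Ce³⁺]/[Ce⁴⁺] and the known concentrations, [Ag⁺] in the numerator gives [Ag⁺] = 7.9 × 10^-4 M.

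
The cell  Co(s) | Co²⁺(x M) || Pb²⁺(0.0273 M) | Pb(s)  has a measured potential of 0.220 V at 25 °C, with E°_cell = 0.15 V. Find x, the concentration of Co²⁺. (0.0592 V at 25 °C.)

From the Nernst equation, log Q = n(E° − E)/0.0592 = 2(0.15 − 0.220)/0.0592 = -2.365, so Q = 0.00432.
With Q = [Co²⁺]/[Pb²⁺] and the known concentrations, [Co²⁺] in the numerator gives [Co²⁺] = 1.2 × 10^-4 M.

1.2 × 10^-4 M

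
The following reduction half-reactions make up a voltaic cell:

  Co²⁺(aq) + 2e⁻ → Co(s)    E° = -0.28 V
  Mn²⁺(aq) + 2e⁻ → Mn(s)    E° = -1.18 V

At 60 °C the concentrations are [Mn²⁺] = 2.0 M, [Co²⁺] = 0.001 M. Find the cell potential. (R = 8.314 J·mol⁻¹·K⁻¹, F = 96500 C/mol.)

0.791 V

The Co²⁺/Co couple has the higher reduction potential and acts as the cathode, so E°_cell = -0.28 − (-1.18) = 0.90 V.
Balancing electrons gives n = 2; the reaction quotient is Q = [Mn²⁺]/[Co²⁺] = 2000.
E = E° − (RT/nF) ln Q = 0.90 − (8.314×333)/(2×96500) × (7.601) = 0.900 − 0.109 = 0.791 V.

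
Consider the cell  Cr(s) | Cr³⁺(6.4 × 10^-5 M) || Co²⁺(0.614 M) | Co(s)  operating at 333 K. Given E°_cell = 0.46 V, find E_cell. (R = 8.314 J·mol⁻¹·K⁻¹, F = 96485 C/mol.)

Balancing electrons gives n = 6; the reaction quotient is Q = [Cr³⁺]^2/[Co²⁺]^3 = 1.77 × 10^-8.
E = E° − (RT/nF) ln Q = 0.46 − (8.314×333)/(6×96485) × (-17.850) = 0.460 + 0.085 = 0.545 V.

0.545 V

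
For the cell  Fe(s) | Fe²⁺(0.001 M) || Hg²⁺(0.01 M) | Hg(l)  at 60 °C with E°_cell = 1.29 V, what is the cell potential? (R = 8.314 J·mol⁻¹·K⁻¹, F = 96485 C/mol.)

1.32 V

Balancing electrons gives n = 2; the reaction quotient is Q = [Fe²⁺]/[Hg²⁺] = 0.100.
E = E° − (RT/nF) ln Q = 1.29 − (8.314×333)/(2×96485) × (-2.303) = 1.290 + 0.033 = 1.323 V.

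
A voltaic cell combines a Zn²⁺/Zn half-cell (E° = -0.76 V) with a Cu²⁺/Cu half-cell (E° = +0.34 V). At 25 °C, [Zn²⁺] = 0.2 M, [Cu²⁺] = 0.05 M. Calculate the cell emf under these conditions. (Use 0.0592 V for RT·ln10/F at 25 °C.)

1.08 V

The Cu²⁺/Cu couple has the higher reduction potential and acts as the cathode, so E°_cell = +0.34 − (-0.76) = 1.10 V.
Balancing electrons gives n = 2; the reaction quotient is Q = [Zn²⁺]/[Cu²⁺] = 4.00.
At 25 °C, E = E° − (0.0592/n) log Q = 1.10 − (0.0592/2)(0.602) = 1.100 − 0.018 = 1.082 V.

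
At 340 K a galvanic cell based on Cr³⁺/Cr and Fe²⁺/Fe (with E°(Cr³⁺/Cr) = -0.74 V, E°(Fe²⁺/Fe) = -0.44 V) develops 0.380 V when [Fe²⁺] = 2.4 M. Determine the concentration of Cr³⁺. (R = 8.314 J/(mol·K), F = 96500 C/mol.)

From the Nernst equation, ln Q = nF(E° − E)/RT = 6×96500×(0.30 − 0.380)/(8.314×340) = -16.386, so Q = 7.65 × 10^-8.
With Q = [Cr³⁺]^2/[Fe²⁺]^3 and the known concentrations, [Cr³⁺]^2 in the numerator gives [Cr³⁺] = 0.001 M.

0.001 M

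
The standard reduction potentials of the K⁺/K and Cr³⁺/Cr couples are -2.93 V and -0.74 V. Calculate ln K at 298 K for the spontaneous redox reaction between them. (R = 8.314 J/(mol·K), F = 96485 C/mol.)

ln K = 255.9

E°_cell = -0.74 − (-2.93) = 2.19 V, with n = 3 electrons transferred.
At equilibrium E = 0, so the Nernst equation gives ln K = nFE°/RT = (3)(96485)(2.19)/((8.314)(298)) = 255.86.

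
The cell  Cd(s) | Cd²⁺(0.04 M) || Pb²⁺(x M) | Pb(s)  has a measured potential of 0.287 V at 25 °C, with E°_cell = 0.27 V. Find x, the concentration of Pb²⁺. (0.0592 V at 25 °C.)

0.15 M

From the Nernst equation, log Q = n(E° − E)/0.0592 = 2(0.27 − 0.287)/0.0592 = -0.574, so Q = 0.266.
With Q = [Cd²⁺]/[Pb²⁺] and the known concentrations, [Pb²⁺] in the denominator gives [Pb²⁺] = 0.15 M.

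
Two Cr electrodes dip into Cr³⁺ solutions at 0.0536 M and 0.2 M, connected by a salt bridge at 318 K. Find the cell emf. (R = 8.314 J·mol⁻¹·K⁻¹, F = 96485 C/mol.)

0.012 V

Both half-cells are Cr³⁺/Cr, so E°_cell = 0. The concentrated side is the cathode; the cell reaction moves Cr³⁺ from high to low concentration with n = 3.
Q = [Cr³⁺]_dilute/[Cr³⁺]_conc = 0.0536/0.2 = 0.268.
E = 0 − (RT/nF) ln Q = −((8.314×318)/(3×96485))(-1.317) = 0.0120 V.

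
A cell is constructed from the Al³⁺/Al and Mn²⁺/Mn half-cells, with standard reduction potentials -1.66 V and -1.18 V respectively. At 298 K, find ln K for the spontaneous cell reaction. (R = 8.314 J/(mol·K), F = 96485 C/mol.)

E°_cell = -1.18 − (-1.66) = 0.48 V, with n = 6 electrons transferred.
At equilibrium E = 0, so the Nernst equation gives ln K = nFE°/RT = (6)(96485)(0.48)/((8.314)(298)) = 112.16.

ln K = 112.2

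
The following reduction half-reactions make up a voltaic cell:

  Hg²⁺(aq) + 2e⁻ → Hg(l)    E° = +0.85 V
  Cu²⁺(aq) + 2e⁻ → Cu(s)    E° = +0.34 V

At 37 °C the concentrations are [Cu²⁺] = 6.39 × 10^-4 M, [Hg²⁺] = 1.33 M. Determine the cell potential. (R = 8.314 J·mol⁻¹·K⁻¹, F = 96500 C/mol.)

0.612 V

The Hg²⁺/Hg couple has the higher reduction potential and acts as the cathode, so E°_cell = +0.85 − (+0.34) = 0.51 V.
Balancing electrons gives n = 2; the reaction quotient is Q = [Cu²⁺]/[Hg²⁺] = 4.8 × 10^-4.
E = E° − (RT/nF) ln Q = 0.51 − (8.314×310)/(2×96500) × (-7.641) = 0.510 + 0.102 = 0.612 V.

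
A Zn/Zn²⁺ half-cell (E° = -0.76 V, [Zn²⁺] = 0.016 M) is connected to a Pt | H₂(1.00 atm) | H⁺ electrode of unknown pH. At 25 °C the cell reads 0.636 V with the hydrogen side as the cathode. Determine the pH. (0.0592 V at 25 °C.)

E°_cell = 0.76 V and n = 2.
log Q = n(E° − E)/0.0592 = 2×(0.76 − 0.636)/0.0592 = 4.189.
With Q = [Zn²⁺]·P(H₂) / [H⁺]^2, solving for [H⁺] gives log[H⁺] = -2.993, so pH = 2.99.

pH = 2.99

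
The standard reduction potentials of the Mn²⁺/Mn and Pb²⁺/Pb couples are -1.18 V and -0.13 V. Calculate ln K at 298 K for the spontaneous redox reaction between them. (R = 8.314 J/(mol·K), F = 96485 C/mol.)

ln K = 81.8

E°_cell = -0.13 − (-1.18) = 1.05 V, with n = 2 electrons transferred.
At equilibrium E = 0, so the Nernst equation gives ln K = nFE°/RT = (2)(96485)(1.05)/((8.314)(298)) = 81.78.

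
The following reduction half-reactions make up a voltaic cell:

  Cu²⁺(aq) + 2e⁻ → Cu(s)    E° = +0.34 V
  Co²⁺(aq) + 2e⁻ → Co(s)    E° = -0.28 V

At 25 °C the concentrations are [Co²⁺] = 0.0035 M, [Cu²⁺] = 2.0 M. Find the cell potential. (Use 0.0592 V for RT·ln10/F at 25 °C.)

The Cu²⁺/Cu couple has the higher reduction potential and acts as the cathode, so E°_cell = +0.34 − (-0.28) = 0.62 V.
Balancing electrons gives n = 2; the reaction quotient is Q = [Co²⁺]/[Cu²⁺] = 0.00175.
At 25 °C, E = E° − (0.0592/n) log Q = 0.62 − (0.0592/2)(-2.757) = 0.620 + 0.082 = 0.702 V.

0.702 V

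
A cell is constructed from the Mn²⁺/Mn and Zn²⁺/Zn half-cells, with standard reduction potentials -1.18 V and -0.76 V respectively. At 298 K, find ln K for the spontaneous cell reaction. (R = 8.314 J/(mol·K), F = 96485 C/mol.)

E°_cell = -0.76 − (-1.18) = 0.42 V, with n = 2 electrons transferred.
At equilibrium E = 0, so the Nernst equation gives ln K = nFE°/RT = (2)(96485)(0.42)/((8.314)(298)) = 32.71.

ln K = 32.7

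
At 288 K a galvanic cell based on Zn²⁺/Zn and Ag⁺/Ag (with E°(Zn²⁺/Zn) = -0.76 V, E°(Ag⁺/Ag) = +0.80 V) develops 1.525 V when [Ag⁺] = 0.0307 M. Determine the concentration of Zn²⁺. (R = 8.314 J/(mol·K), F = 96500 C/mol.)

From the Nernst equation, ln Q = nF(E° − E)/RT = 2×96500×(1.56 − 1.525)/(8.314×288) = 2.821, so Q = 16.8.
With Q = [Zn²⁺]/[Ag⁺]^2 and the known concentrations, [Zn²⁺] in the numerator gives [Zn²⁺] = 0.016 M.

0.016 M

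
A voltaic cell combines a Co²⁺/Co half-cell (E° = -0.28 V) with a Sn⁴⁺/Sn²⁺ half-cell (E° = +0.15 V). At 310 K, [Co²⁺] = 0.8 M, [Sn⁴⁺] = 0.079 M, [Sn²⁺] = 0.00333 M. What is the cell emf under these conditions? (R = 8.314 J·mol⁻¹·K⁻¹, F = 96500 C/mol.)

The Sn⁴⁺/Sn²⁺ couple has the higher reduction potential and acts as the cathode, so E°_cell = +0.15 − (-0.28) = 0.43 V.
Balancing electrons gives n = 2; the reaction quotient is Q = [Co²⁺]·[Sn²⁺]/[Sn⁴⁺] = 0.0337.
E = E° − (RT/nF) ln Q = 0.43 − (8.314×310)/(2×96500) × (-3.390) = 0.430 + 0.045 = 0.475 V.

0.475 V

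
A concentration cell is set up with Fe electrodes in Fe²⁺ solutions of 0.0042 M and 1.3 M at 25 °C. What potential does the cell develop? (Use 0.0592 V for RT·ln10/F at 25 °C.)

Both half-cells are Fe²⁺/Fe, so E°_cell = 0. The concentrated side is the cathode; the cell reaction moves Fe²⁺ from high to low concentration with n = 2.
Q = [Fe²⁺]_dilute/[Fe²⁺]_conc = 0.0042/1.3 = 0.00323.
E = 0 − (0.0592/2) log Q = −(0.0592/2)(-2.491) = 0.0737 V.

0.074 V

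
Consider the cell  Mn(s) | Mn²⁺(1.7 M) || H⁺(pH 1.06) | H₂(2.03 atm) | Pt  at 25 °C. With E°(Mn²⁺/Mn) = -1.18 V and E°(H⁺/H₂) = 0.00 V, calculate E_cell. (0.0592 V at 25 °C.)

1.10 V

The hydrogen couple is the cathode, so E°_cell = 1.18 V; n = 2.
[H⁺] = 10^(−1.06) = 0.087 M, and Q = [Mn²⁺]·P(H₂) / [H⁺]^2 = 455.
E = E° − (0.0592/2) log Q = 1.18 − (0.0592/2)(2.658) = 1.101 V.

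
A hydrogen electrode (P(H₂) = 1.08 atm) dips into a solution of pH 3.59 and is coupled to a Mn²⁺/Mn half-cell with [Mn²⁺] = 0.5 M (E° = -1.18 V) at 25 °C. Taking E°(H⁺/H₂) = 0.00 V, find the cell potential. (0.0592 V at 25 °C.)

0.98 V

The hydrogen couple is the cathode, so E°_cell = 1.18 V; n = 2.
[H⁺] = 10^(−3.59) = 2.6 × 10^-4 M, and Q = [Mn²⁺]·P(H₂) / [H⁺]^2 = 8.17 × 10^6.
E = E° − (0.0592/2) log Q = 1.18 − (0.0592/2)(6.912) = 0.975 V.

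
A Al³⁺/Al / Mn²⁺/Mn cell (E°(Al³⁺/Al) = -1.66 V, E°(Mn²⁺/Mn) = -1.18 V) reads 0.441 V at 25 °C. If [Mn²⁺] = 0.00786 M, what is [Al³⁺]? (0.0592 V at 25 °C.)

0.066 M

From the Nernst equation, log Q = n(E° − E)/0.0592 = 6(0.48 − 0.441)/0.0592 = 3.953, so Q = 8970.
With Q = [Al³⁺]^2/[Mn²⁺]^3 and the known concentrations, [Al³⁺]^2 in the numerator gives [Al³⁺] = 0.066 M.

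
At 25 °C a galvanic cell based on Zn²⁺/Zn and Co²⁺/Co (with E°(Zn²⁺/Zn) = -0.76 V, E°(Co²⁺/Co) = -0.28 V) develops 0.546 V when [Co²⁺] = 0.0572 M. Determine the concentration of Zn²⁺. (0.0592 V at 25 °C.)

From the Nernst equation, log Q = n(E° − E)/0.0592 = 2(0.48 − 0.546)/0.0592 = -2.230, so Q = 0.00589.
With Q = [Zn²⁺]/[Co²⁺] and the known concentrations, [Zn²⁺] in the numerator gives [Zn²⁺] = 3.4 × 10^-4 M.

3.4 × 10^-4 M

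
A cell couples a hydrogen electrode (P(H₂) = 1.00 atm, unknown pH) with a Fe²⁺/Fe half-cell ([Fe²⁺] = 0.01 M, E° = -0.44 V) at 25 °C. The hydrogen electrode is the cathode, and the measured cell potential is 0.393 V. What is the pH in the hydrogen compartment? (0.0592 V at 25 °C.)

pH = 1.79

E°_cell = 0.44 V and n = 2.
log Q = n(E° − E)/0.0592 = 2×(0.44 − 0.393)/0.0592 = 1.588.
With Q = [Fe²⁺]·P(H₂) / [H⁺]^2, solving for [H⁺] gives log[H⁺] = -1.794, so pH = 1.79.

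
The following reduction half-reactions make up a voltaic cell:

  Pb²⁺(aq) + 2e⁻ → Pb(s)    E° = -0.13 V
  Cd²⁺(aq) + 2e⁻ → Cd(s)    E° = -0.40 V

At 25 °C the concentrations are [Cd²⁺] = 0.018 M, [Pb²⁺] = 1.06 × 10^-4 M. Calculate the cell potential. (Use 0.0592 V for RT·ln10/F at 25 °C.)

The Pb²⁺/Pb couple has the higher reduction potential and acts as the cathode, so E°_cell = -0.13 − (-0.40) = 0.27 V.
Balancing electrons gives n = 2; the reaction quotient is Q = [Cd²⁺]/[Pb²⁺] = 170.
At 25 °C, E = E° − (0.0592/n) log Q = 0.27 − (0.0592/2)(2.230) = 0.270 − 0.066 = 0.204 V.

0.204 V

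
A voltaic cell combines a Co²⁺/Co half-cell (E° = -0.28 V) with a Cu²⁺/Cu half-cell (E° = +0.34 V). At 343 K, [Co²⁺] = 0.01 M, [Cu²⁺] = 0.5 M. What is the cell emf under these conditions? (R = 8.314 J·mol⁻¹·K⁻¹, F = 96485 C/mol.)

The Cu²⁺/Cu couple has the higher reduction potential and acts as the cathode, so E°_cell = +0.34 − (-0.28) = 0.62 V.
Balancing electrons gives n = 2; the reaction quotient is Q = [Co²⁺]/[Cu²⁺] = 0.0200.
E = E° − (RT/nF) ln Q = 0.62 − (8.314×343)/(2×96485) × (-3.912) = 0.620 + 0.058 = 0.678 V.

0.678 V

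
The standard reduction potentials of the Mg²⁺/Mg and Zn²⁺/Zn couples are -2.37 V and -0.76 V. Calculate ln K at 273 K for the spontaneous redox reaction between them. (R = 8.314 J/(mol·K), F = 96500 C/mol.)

E°_cell = -0.76 − (-2.37) = 1.61 V, with n = 2 electrons transferred.
At equilibrium E = 0, so the Nernst equation gives ln K = nFE°/RT = (2)(96500)(1.61)/((8.314)(273)) = 136.90.

ln K = 136.9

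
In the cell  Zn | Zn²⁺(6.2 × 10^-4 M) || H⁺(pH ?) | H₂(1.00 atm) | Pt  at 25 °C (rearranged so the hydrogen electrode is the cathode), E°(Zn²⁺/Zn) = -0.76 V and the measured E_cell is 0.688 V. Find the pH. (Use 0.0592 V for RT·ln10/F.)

E°_cell = 0.76 V and n = 2.
log Q = n(E° − E)/0.0592 = 2×(0.76 − 0.688)/0.0592 = 2.432.
With Q = [Zn²⁺]·P(H₂) / [H⁺]^2, solving for [H⁺] gives log[H⁺] = -2.820, so pH = 2.82.

pH = 2.82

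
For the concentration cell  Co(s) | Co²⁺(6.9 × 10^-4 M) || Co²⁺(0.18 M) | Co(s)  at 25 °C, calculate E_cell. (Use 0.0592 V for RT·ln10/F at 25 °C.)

0.072 V

Both half-cells are Co²⁺/Co, so E°_cell = 0. The concentrated side is the cathode; the cell reaction moves Co²⁺ from high to low concentration with n = 2.
Q = [Co²⁺]_dilute/[Co²⁺]_conc = 6.9 × 10^-4/0.18 = 0.00383.
E = 0 − (0.0592/2) log Q = −(0.0592/2)(-2.416) = 0.0715 V.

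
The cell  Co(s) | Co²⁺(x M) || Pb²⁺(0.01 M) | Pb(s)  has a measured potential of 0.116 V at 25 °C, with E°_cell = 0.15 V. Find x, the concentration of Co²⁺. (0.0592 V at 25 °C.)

From the Nernst equation, log Q = n(E° − E)/0.0592 = 2(0.15 − 0.116)/0.0592 = 1.149, so Q = 14.1.
With Q = [Co²⁺]/[Pb²⁺] and the known concentrations, [Co²⁺] in the numerator gives [Co²⁺] = 0.14 M.

0.14 M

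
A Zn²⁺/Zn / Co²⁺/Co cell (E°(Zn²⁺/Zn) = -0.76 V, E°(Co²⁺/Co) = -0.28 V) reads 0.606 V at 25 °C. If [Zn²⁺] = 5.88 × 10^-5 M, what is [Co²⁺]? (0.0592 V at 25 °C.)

From the Nernst equation, log Q = n(E° − E)/0.0592 = 2(0.48 − 0.606)/0.0592 = -4.257, so Q = 5.54 × 10^-5.
With Q = [Zn²⁺]/[Co²⁺] and the known concentrations, [Co²⁺] in the denominator gives [Co²⁺] = 1.1 M.

1.1 M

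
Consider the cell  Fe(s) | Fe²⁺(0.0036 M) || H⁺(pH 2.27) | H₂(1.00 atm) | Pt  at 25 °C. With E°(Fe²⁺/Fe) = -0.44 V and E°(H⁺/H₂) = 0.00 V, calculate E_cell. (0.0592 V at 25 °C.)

0.38 V

The hydrogen couple is the cathode, so E°_cell = 0.44 V; n = 2.
[H⁺] = 10^(−2.27) = 0.0054 M, and Q = [Fe²⁺]·P(H₂) / [H⁺]^2 = 125.
E = E° − (0.0592/2) log Q = 0.44 − (0.0592/2)(2.096) = 0.378 V.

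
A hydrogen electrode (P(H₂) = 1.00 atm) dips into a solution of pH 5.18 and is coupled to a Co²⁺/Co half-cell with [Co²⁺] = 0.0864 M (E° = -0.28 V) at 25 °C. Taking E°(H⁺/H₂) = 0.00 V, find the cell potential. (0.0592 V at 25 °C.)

0.005 V

The hydrogen couple is the cathode, so E°_cell = 0.28 V; n = 2.
[H⁺] = 10^(−5.18) = 6.6 × 10^-6 M, and Q = [Co²⁺]·P(H₂) / [H⁺]^2 = 1.98 × 10^9.
E = E° − (0.0592/2) log Q = 0.28 − (0.0592/2)(9.297) = 0.005 V.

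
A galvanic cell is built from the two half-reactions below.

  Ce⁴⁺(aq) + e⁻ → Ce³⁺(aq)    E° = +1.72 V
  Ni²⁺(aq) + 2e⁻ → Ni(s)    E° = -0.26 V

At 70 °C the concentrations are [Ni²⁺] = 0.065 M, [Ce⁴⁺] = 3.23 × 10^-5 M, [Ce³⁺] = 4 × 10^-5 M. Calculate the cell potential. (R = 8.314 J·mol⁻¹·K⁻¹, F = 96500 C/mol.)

The Ce⁴⁺/Ce³⁺ couple has the higher reduction potential and acts as the cathode, so E°_cell = +1.72 − (-0.26) = 1.98 V.
Balancing electrons gives n = 2; the reaction quotient is Q = [Ni²⁺]·[Ce³⁺]^2/[Ce⁴⁺]^2 = 0.0997.
E = E° − (RT/nF) ln Q = 1.98 − (8.314×343)/(2×96500) × (-2.306) = 1.980 + 0.034 = 2.014 V.

2.01 V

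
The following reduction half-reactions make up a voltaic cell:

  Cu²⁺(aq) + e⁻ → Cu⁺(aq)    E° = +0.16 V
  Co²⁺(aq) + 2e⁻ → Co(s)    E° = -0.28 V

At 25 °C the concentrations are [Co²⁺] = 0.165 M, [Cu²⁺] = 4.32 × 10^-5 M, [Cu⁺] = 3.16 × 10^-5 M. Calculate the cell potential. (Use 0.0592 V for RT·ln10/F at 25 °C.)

The Cu²⁺/Cu⁺ couple has the higher reduction potential and acts as the cathode, so E°_cell = +0.16 − (-0.28) = 0.44 V.
Balancing electrons gives n = 2; the reaction quotient is Q = [Co²⁺]·[Cu⁺]^2/[Cu²⁺]^2 = 0.0883.
At 25 °C, E = E° − (0.0592/n) log Q = 0.44 − (0.0592/2)(-1.054) = 0.440 + 0.031 = 0.471 V.

0.471 V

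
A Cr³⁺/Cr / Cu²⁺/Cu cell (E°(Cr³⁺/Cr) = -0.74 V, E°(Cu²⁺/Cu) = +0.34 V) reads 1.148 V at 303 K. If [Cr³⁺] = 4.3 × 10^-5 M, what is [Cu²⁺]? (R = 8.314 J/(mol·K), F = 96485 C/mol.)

From the Nernst equation, ln Q = nF(E° − E)/RT = 6×96485×(1.08 − 1.148)/(8.314×303) = -15.627, so Q = 1.63 × 10^-7.
With Q = [Cr³⁺]^2/[Cu²⁺]^3 and the known concentrations, [Cu²⁺]^3 in the denominator gives [Cu²⁺] = 0.22 M.

0.22 M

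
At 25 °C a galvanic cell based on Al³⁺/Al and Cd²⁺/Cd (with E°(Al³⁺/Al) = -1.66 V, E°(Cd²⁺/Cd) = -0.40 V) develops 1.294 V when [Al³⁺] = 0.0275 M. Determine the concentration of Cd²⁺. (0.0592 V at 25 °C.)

From the Nernst equation, log Q = n(E° − E)/0.0592 = 6(1.26 − 1.294)/0.0592 = -3.446, so Q = 3.58 × 10^-4.
With Q = [Al³⁺]^2/[Cd²⁺]^3 and the known concentrations, [Cd²⁺]^3 in the denominator gives [Cd²⁺] = 1.3 M.

1.3 M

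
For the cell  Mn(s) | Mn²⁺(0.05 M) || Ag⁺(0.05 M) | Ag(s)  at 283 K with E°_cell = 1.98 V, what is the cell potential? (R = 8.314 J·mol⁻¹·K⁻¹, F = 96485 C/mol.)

1.94 V

Balancing electrons gives n = 2; the reaction quotient is Q = [Mn²⁺]/[Ag⁺]^2 = 20.0.
E = E° − (RT/nF) ln Q = 1.98 − (8.314×283)/(2×96485) × (2.996) = 1.980 − 0.037 = 1.943 V.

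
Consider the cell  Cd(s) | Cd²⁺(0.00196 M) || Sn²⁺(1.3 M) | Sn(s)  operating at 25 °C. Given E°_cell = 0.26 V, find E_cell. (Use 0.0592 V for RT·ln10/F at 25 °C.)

0.344 V

Balancing electrons gives n = 2; the reaction quotient is Q = [Cd²⁺]/[Sn²⁺] = 0.00151.
At 25 °C, E = E° − (0.0592/n) log Q = 0.26 − (0.0592/2)(-2.822) = 0.260 + 0.084 = 0.344 V.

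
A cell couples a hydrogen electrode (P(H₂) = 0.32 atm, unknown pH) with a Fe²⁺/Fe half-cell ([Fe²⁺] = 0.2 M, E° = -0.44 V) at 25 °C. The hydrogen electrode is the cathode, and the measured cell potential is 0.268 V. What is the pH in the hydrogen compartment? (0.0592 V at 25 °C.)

E°_cell = 0.44 V and n = 2.
log Q = n(E° − E)/0.0592 = 2×(0.44 − 0.268)/0.0592 = 5.811.
With Q = [Fe²⁺]·P(H₂) / [H⁺]^2, solving for [H⁺] gives log[H⁺] = -3.502, so pH = 3.50.

pH = 3.50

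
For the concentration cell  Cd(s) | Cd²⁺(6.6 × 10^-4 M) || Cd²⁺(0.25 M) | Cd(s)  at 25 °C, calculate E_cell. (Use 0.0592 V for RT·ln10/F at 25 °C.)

Both half-cells are Cd²⁺/Cd, so E°_cell = 0. The concentrated side is the cathode; the cell reaction moves Cd²⁺ from high to low concentration with n = 2.
Q = [Cd²⁺]_dilute/[Cd²⁺]_conc = 6.6 × 10^-4/0.25 = 0.00264.
E = 0 − (0.0592/2) log Q = −(0.0592/2)(-2.578) = 0.0763 V.

0.076 V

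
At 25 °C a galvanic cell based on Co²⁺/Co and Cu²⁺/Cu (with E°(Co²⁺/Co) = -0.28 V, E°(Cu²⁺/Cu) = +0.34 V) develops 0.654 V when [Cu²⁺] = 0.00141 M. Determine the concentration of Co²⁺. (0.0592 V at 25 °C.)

From the Nernst equation, log Q = n(E° − E)/0.0592 = 2(0.62 − 0.654)/0.0592 = -1.149, so Q = 0.0710.
With Q = [Co²⁺]/[Cu²⁺] and the known concentrations, [Co²⁺] in the numerator gives [Co²⁺] = 1 × 10^-4 M.

1 × 10^-4 M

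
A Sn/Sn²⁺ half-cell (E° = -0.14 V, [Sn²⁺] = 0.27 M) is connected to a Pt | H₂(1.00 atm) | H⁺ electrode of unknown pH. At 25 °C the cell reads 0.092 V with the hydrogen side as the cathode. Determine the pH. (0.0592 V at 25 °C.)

E°_cell = 0.14 V and n = 2.
log Q = n(E° − E)/0.0592 = 2×(0.14 − 0.092)/0.0592 = 1.622.
With Q = [Sn²⁺]·P(H₂) / [H⁺]^2, solving for [H⁺] gives log[H⁺] = -1.095, so pH = 1.10.

pH = 1.10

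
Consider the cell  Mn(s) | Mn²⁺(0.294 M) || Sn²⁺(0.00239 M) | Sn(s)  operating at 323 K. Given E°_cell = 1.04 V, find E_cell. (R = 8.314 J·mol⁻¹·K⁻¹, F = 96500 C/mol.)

Balancing electrons gives n = 2; the reaction quotient is Q = [Mn²⁺]/[Sn²⁺] = 123.
E = E° − (RT/nF) ln Q = 1.04 − (8.314×323)/(2×96500) × (4.812) = 1.040 − 0.067 = 0.973 V.

0.973 V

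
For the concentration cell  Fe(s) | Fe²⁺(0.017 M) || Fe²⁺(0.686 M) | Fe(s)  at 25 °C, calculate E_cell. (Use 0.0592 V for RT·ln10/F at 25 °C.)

Both half-cells are Fe²⁺/Fe, so E°_cell = 0. The concentrated side is the cathode; the cell reaction moves Fe²⁺ from high to low concentration with n = 2.
Q = [Fe²⁺]_dilute/[Fe²⁺]_conc = 0.017/0.686 = 0.0248.
E = 0 − (0.0592/2) log Q = −(0.0592/2)(-1.606) = 0.0475 V.

0.048 V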